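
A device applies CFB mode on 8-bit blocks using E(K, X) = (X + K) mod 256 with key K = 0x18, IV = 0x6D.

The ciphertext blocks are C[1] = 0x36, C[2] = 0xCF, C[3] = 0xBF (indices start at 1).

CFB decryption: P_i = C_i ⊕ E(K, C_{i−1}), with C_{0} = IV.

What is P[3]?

P[3]: E(K, 0xCF) = 0xE7; 0xBF ⊕ 0xE7 = 0x58.

P[3] = 0x58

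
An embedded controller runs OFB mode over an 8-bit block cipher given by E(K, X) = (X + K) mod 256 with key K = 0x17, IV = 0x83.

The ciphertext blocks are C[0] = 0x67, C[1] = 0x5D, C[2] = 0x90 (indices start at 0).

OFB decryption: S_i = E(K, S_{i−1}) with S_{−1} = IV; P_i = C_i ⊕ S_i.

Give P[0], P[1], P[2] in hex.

P[0]: S = E(K, 0x83) = 0x9A; 0x67 ⊕ 0x9A = 0xFD.
P[1]: S = E(K, 0x9A) = 0xB1; 0x5D ⊕ 0xB1 = 0xEC.
P[2]: S = E(K, 0xB1) = 0xC8; 0x90 ⊕ 0xC8 = 0x58.

P[0] = 0xFD, P[1] = 0xEC, P[2] = 0x58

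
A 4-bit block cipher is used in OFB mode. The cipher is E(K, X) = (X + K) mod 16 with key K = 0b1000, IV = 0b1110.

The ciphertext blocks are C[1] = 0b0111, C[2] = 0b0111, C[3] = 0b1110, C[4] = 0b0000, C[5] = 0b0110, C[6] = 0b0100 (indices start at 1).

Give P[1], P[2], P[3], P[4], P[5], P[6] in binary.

OFB decryption: S_i = E(K, S_{i−1}) with S_{0} = IV; P_i = C_i ⊕ S_i.
P[1]: S = E(K, 0b1110) = 0b0110; 0b0111 ⊕ 0b0110 = 0b0001.
P[2]: S = E(K, 0b0110) = 0b1110; 0b0111 ⊕ 0b1110 = 0b1001.
P[3]: S = E(K, 0b1110) = 0b0110; 0b1110 ⊕ 0b0110 = 0b1000.
P[4]: S = E(K, 0b0110) = 0b1110; 0b0000 ⊕ 0b1110 = 0b1110.
P[5]: S = E(K, 0b1110) = 0b0110; 0b0110 ⊕ 0b0110 = 0b0000.
P[6]: S = E(K, 0b0110) = 0b1110; 0b0100 ⊕ 0b1110 = 0b1010.

P[1] = 0b0001, P[2] = 0b1001, P[3] = 0b1000, P[4] = 0b1110, P[5] = 0b0000, P[6] = 0b1010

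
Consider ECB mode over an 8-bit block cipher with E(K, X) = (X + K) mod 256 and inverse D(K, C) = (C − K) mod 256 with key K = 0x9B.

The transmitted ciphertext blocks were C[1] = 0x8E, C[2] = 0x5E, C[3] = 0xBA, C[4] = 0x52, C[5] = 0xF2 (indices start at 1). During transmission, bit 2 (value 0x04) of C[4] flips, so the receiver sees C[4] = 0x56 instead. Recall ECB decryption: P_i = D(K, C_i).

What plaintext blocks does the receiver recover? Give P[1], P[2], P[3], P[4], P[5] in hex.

Only C[4] changed, to 0x56. In ECB, a change in C_i affects only P_i. Decrypting the received ciphertext:
P[1]: D(K, 0x8E) = 0xF3.
P[2]: D(K, 0x5E) = 0xC3.
P[3]: D(K, 0xBA) = 0x1F.
P[4]: D(K, 0x56) = 0xBB.
P[5]: D(K, 0xF2) = 0x57.
Blocks that differ from the original plaintext: P[4].

P[1] = 0xF3, P[2] = 0xC3, P[3] = 0x1F, P[4] = 0xBB, P[5] = 0x57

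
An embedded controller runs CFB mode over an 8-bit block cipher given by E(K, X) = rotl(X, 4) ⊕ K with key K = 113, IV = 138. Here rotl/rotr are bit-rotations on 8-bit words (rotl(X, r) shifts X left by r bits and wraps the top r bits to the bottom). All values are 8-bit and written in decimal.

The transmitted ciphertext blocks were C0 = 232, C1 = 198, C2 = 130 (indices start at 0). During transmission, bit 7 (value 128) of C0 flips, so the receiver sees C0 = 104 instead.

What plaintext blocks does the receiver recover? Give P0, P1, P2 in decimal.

CFB decryption: P_i = C_i ⊕ E(K, C_{i−1}), with C_{−1} = IV.
Only C0 changed, to 104. In CFB, a change in C_i flips the same bit in P_i and garbles P_{i+1}. Decrypting the received ciphertext:
P0: E(K, 138) = 217; 104 ⊕ 217 = 177.
P1: E(K, 104) = 247; 198 ⊕ 247 = 49.
P2: E(K, 198) = 29; 130 ⊕ 29 = 159.
Blocks that differ from the original plaintext: P0, P1.

P0 = 177, P1 = 49, P2 = 159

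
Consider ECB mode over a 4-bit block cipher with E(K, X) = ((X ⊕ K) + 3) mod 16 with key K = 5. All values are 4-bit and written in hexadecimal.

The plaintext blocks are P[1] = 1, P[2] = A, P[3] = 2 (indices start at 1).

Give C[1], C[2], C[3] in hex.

C[1] = 7, C[2] = 2, C[3] = A

ECB encryption: C_i = E(K, P_i).
C[1]: E(K, 1) = 7.
C[2]: E(K, A) = 2.
C[3]: E(K, 2) = A.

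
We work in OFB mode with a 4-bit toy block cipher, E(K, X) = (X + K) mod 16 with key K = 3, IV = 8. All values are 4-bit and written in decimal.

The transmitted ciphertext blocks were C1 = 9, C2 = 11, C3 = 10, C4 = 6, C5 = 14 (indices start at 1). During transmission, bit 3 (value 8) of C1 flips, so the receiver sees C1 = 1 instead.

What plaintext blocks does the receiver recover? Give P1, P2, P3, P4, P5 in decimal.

OFB decryption: S_i = E(K, S_{i−1}) with S_{0} = IV; P_i = C_i ⊕ S_i.
Only C1 changed, to 1. In OFB, a change in C_i flips the same bit in P_i only; the keystream is unaffected. Decrypting the received ciphertext:
P1: S = E(K, 8) = 11; 1 ⊕ 11 = 10.
P2: S = E(K, 11) = 14; 11 ⊕ 14 = 5.
P3: S = E(K, 14) = 1; 10 ⊕ 1 = 11.
P4: S = E(K, 1) = 4; 6 ⊕ 4 = 2.
P5: S = E(K, 4) = 7; 14 ⊕ 7 = 9.
Blocks that differ from the original plaintext: P1.

P1 = 10, P2 = 5, P3 = 11, P4 = 2, P5 = 9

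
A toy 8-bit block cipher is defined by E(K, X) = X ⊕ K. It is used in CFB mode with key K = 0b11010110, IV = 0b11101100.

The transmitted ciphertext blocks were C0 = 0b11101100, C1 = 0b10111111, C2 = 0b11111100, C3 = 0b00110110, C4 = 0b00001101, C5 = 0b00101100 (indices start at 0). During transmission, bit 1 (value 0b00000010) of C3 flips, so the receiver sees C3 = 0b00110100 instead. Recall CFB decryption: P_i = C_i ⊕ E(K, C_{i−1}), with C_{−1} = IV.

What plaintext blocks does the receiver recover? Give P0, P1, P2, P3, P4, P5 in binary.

Only C3 changed, to 0b00110100. In CFB, a change in C_i flips the same bit in P_i and garbles P_{i+1}. Decrypting the received ciphertext:
P0: E(K, 0b11101100) = 0b00111010; 0b11101100 ⊕ 0b00111010 = 0b11010110.
P1: E(K, 0b11101100) = 0b00111010; 0b10111111 ⊕ 0b00111010 = 0b10000101.
P2: E(K, 0b10111111) = 0b01101001; 0b11111100 ⊕ 0b01101001 = 0b10010101.
P3: E(K, 0b11111100) = 0b00101010; 0b00110100 ⊕ 0b00101010 = 0b00011110.
P4: E(K, 0b00110100) = 0b11100010; 0b00001101 ⊕ 0b11100010 = 0b11101111.
P5: E(K, 0b00001101) = 0b11011011; 0b00101100 ⊕ 0b11011011 = 0b11110111.
Blocks that differ from the original plaintext: P3, P4.

P0 = 0b11010110, P1 = 0b10000101, P2 = 0b10010101, P3 = 0b00011110, P4 = 0b11101111, P5 = 0b11110111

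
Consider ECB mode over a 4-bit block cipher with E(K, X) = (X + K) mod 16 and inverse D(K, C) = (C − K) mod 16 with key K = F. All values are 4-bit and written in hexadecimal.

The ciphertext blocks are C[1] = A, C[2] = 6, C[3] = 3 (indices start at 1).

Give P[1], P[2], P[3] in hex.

ECB decryption: P_i = D(K, C_i).
P[1]: D(K, A) = B.
P[2]: D(K, 6) = 7.
P[3]: D(K, 3) = 4.

P[1] = B, P[2] = 7, P[3] = 4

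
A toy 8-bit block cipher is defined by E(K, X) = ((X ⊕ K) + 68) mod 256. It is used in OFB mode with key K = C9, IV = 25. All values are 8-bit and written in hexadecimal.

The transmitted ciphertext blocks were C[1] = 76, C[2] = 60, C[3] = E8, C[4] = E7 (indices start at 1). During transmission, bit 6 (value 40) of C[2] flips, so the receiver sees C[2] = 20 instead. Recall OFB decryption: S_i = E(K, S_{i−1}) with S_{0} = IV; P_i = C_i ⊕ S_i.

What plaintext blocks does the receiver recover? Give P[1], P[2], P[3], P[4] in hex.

P[1] = 22, P[2] = 25, P[3] = DC, P[4] = 82

Only C[2] changed, to 20. In OFB, a change in C_i flips the same bit in P_i only; the keystream is unaffected. Decrypting the received ciphertext:
P[1]: S = E(K, 25) = 54; 76 ⊕ 54 = 22.
P[2]: S = E(K, 54) = 05; 20 ⊕ 05 = 25.
P[3]: S = E(K, 05) = 34; E8 ⊕ 34 = DC.
P[4]: S = E(K, 34) = 65; E7 ⊕ 65 = 82.
Blocks that differ from the original plaintext: P[2].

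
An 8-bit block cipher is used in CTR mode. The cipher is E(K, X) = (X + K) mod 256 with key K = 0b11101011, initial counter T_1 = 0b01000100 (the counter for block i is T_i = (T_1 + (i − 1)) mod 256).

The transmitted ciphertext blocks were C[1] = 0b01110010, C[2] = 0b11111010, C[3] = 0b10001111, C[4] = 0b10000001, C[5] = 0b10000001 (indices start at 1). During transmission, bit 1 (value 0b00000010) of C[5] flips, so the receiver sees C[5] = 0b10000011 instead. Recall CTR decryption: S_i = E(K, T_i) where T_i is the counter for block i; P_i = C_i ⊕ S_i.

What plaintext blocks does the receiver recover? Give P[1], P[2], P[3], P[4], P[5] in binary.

Only C[5] changed, to 0b10000011. In CTR, a change in C_i flips the same bit in P_i only; the keystream is unaffected. Decrypting the received ciphertext:
P[1]: T = 0b01000100, S = E(K, T) = 0b00101111; 0b01110010 ⊕ 0b00101111 = 0b01011101.
P[2]: T = 0b01000101, S = E(K, T) = 0b00110000; 0b11111010 ⊕ 0b00110000 = 0b11001010.
P[3]: T = 0b01000110, S = E(K, T) = 0b00110001; 0b10001111 ⊕ 0b00110001 = 0b10111110.
P[4]: T = 0b01000111, S = E(K, T) = 0b00110010; 0b10000001 ⊕ 0b00110010 = 0b10110011.
P[5]: T = 0b01001000, S = E(K, T) = 0b00110011; 0b10000011 ⊕ 0b00110011 = 0b10110000.
Blocks that differ from the original plaintext: P[5].

P[1] = 0b01011101, P[2] = 0b11001010, P[3] = 0b10111110, P[4] = 0b10110011, P[5] = 0b10110000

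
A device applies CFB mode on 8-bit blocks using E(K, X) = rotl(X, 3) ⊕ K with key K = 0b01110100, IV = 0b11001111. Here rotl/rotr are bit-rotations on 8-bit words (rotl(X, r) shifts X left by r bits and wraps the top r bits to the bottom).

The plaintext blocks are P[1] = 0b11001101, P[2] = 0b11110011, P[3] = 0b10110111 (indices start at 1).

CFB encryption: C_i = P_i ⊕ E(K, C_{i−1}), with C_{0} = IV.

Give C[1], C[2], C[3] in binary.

C[1] = 0b11000111, C[2] = 0b10111001, C[3] = 0b00001110

C[1]: E(K, 0b11001111) = 0b00001010; 0b11001101 ⊕ 0b00001010 = 0b11000111.
C[2]: E(K, 0b11000111) = 0b01001010; 0b11110011 ⊕ 0b01001010 = 0b10111001.
C[3]: E(K, 0b10111001) = 0b10111001; 0b10110111 ⊕ 0b10111001 = 0b00001110.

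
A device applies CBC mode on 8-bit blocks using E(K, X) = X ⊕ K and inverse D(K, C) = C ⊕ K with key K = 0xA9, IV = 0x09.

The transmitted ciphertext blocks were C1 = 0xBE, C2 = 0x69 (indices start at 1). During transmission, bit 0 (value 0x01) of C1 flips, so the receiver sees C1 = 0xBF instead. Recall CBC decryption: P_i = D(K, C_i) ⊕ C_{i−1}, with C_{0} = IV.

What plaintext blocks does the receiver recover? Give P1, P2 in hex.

P1 = 0x1F, P2 = 0x7F

Only C1 changed, to 0xBF. In CBC, a change in C_i garbles P_i and flips the same bit in P_{i+1}. Decrypting the received ciphertext:
P1: D(K, 0xBF) = 0x16; 0x16 ⊕ 0x09 = 0x1F.
P2: D(K, 0x69) = 0xC0; 0xC0 ⊕ 0xBF = 0x7F.
Blocks that differ from the original plaintext: P1, P2.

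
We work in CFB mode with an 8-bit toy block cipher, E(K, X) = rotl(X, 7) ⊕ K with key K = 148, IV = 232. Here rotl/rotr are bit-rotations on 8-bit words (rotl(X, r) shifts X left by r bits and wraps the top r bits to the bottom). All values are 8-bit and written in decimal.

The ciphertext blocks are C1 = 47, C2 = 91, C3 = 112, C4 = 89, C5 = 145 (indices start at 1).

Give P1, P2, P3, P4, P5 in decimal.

P1 = 207, P2 = 88, P3 = 73, P4 = 245, P5 = 169

CFB decryption: P_i = C_i ⊕ E(K, C_{i−1}), with C_{0} = IV.
P1: E(K, 232) = 224; 47 ⊕ 224 = 207.
P2: E(K, 47) = 3; 91 ⊕ 3 = 88.
P3: E(K, 91) = 57; 112 ⊕ 57 = 73.
P4: E(K, 112) = 172; 89 ⊕ 172 = 245.
P5: E(K, 89) = 56; 145 ⊕ 56 = 169.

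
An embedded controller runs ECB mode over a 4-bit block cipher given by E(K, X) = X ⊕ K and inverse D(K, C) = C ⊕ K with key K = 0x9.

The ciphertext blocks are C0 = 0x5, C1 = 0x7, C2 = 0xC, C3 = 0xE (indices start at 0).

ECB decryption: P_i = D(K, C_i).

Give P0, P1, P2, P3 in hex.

P0: D(K, 0x5) = 0xC.
P1: D(K, 0x7) = 0xE.
P2: D(K, 0xC) = 0x5.
P3: D(K, 0xE) = 0x7.

P0 = 0xC, P1 = 0xE, P2 = 0x5, P3 = 0x7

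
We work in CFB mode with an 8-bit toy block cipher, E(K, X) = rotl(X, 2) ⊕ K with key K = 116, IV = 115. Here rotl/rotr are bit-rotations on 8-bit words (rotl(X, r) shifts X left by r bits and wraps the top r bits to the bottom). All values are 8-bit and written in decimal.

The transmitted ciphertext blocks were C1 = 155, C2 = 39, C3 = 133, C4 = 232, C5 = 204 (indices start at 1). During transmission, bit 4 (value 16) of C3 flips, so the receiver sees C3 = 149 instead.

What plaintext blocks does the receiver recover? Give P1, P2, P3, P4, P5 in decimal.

CFB decryption: P_i = C_i ⊕ E(K, C_{i−1}), with C_{0} = IV.
Only C3 changed, to 149. In CFB, a change in C_i flips the same bit in P_i and garbles P_{i+1}. Decrypting the received ciphertext:
P1: E(K, 115) = 185; 155 ⊕ 185 = 34.
P2: E(K, 155) = 26; 39 ⊕ 26 = 61.
P3: E(K, 39) = 232; 149 ⊕ 232 = 125.
P4: E(K, 149) = 34; 232 ⊕ 34 = 202.
P5: E(K, 232) = 215; 204 ⊕ 215 = 27.
Blocks that differ from the original plaintext: P3, P4.

P1 = 34, P2 = 61, P3 = 125, P4 = 202, P5 = 27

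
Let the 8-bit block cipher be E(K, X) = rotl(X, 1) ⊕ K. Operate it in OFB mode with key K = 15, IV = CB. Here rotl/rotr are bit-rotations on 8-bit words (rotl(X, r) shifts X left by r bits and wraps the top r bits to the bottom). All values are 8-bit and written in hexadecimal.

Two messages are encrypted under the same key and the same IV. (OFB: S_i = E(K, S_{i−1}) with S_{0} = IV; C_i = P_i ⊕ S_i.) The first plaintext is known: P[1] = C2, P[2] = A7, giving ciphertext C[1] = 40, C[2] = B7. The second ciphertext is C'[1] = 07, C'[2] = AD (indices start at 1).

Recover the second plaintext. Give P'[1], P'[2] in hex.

P'[1] = 85, P'[2] = BD

In OFB with a reused IV, both messages share the same keystream S_i, so C_i ⊕ C'_i = P_i ⊕ P'_i and thus P'_i = P_i ⊕ C_i ⊕ C'_i.
P'[1]: C2 ⊕ 40 ⊕ 07 = 85.
P'[2]: A7 ⊕ B7 ⊕ AD = BD.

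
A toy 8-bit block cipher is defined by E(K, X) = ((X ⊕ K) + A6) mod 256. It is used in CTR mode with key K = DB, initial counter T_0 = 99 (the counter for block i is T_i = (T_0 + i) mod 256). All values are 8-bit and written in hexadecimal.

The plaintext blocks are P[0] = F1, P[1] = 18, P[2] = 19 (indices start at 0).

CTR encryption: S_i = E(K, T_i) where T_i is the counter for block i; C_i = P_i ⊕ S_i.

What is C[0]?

C[0]: T = 99, S = E(K, T) = E8; F1 ⊕ E8 = 19.

C[0] = 19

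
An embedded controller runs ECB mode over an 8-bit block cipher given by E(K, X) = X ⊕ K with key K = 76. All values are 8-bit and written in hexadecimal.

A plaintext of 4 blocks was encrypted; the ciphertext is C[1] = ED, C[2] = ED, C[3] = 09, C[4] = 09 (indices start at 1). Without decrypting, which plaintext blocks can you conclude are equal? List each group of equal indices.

P[1] = P[2]; P[3] = P[4]

ECB encrypts each block independently with the same key, so equal ciphertext blocks imply equal plaintext blocks.
C[1] = C[2] = ED, so P[1] = P[2].
C[3] = C[4] = 09, so P[3] = P[4].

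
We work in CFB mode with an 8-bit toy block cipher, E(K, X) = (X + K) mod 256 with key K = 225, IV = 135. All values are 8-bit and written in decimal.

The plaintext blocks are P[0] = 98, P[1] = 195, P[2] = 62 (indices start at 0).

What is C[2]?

CFB encryption: C_i = P_i ⊕ E(K, C_{i−1}), with C_{−1} = IV.
C[0]: E(K, 135) = 104; 98 ⊕ 104 = 10.
C[1]: E(K, 10) = 235; 195 ⊕ 235 = 40.
C[2]: E(K, 40) = 9; 62 ⊕ 9 = 55.

C[2] = 55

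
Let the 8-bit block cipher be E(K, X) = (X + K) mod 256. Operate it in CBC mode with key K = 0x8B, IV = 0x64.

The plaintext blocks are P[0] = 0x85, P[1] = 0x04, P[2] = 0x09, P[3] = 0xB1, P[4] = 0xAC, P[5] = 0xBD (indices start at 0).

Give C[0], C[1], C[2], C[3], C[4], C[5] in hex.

C[0] = 0x6C, C[1] = 0xF3, C[2] = 0x85, C[3] = 0xBF, C[4] = 0x9E, C[5] = 0xAE

CBC encryption: C_i = E(K, P_i ⊕ C_{i−1}), with C_{−1} = IV.
C[0]: P[0] ⊕ 0x64 = 0xE1; E(K, 0xE1) = 0x6C.
C[1]: P[1] ⊕ 0x6C = 0x68; E(K, 0x68) = 0xF3.
C[2]: P[2] ⊕ 0xF3 = 0xFA; E(K, 0xFA) = 0x85.
C[3]: P[3] ⊕ 0x85 = 0x34; E(K, 0x34) = 0xBF.
C[4]: P[4] ⊕ 0xBF = 0x13; E(K, 0x13) = 0x9E.
C[5]: P[5] ⊕ 0x9E = 0x23; E(K, 0x23) = 0xAE.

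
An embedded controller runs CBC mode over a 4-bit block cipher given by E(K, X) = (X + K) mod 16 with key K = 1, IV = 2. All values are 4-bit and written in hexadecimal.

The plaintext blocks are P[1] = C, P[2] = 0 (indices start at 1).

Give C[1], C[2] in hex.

C[1] = F, C[2] = 0

CBC encryption: C_i = E(K, P_i ⊕ C_{i−1}), with C_{0} = IV.
C[1]: P[1] ⊕ 2 = E; E(K, E) = F.
C[2]: P[2] ⊕ F = F; E(K, F) = 0.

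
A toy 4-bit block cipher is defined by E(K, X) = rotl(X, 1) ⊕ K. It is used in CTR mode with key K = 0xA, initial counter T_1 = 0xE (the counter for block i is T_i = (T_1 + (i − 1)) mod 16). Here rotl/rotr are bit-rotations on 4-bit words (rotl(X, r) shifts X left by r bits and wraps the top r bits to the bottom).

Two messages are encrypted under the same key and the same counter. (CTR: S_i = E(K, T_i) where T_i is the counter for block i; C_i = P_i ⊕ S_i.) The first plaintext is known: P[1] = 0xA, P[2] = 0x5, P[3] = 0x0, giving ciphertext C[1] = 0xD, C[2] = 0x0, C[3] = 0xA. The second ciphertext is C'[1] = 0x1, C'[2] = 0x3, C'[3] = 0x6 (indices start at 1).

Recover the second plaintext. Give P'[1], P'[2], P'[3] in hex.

P'[1] = 0x6, P'[2] = 0x6, P'[3] = 0xC

In CTR with a reused counter, both messages share the same keystream S_i, so C_i ⊕ C'_i = P_i ⊕ P'_i and thus P'_i = P_i ⊕ C_i ⊕ C'_i.
P'[1]: 0xA ⊕ 0xD ⊕ 0x1 = 0x6.
P'[2]: 0x5 ⊕ 0x0 ⊕ 0x3 = 0x6.
P'[3]: 0x0 ⊕ 0xA ⊕ 0x6 = 0xC.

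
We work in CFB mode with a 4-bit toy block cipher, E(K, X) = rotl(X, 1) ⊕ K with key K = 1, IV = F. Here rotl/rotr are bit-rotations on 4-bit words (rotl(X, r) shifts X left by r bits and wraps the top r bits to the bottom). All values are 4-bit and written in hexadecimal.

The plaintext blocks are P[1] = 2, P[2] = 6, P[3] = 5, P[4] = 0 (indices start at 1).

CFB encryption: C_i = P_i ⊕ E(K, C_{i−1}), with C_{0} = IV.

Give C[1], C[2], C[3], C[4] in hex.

C[1]: E(K, F) = E; 2 ⊕ E = C.
C[2]: E(K, C) = 8; 6 ⊕ 8 = E.
C[3]: E(K, E) = C; 5 ⊕ C = 9.
C[4]: E(K, 9) = 2; 0 ⊕ 2 = 2.

C[1] = C, C[2] = E, C[3] = 9, C[4] = 2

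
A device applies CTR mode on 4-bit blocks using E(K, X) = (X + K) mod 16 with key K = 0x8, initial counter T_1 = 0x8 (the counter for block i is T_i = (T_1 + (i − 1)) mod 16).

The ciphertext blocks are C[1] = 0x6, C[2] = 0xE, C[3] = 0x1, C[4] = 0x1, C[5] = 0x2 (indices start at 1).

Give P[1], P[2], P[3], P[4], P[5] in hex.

CTR decryption: S_i = E(K, T_i) where T_i is the counter for block i; P_i = C_i ⊕ S_i.
P[1]: T = 0x8, S = E(K, T) = 0x0; 0x6 ⊕ 0x0 = 0x6.
P[2]: T = 0x9, S = E(K, T) = 0x1; 0xE ⊕ 0x1 = 0xF.
P[3]: T = 0xA, S = E(K, T) = 0x2; 0x1 ⊕ 0x2 = 0x3.
P[4]: T = 0xB, S = E(K, T) = 0x3; 0x1 ⊕ 0x3 = 0x2.
P[5]: T = 0xC, S = E(K, T) = 0x4; 0x2 ⊕ 0x4 = 0x6.

P[1] = 0x6, P[2] = 0xF, P[3] = 0x3, P[4] = 0x2, P[5] = 0x6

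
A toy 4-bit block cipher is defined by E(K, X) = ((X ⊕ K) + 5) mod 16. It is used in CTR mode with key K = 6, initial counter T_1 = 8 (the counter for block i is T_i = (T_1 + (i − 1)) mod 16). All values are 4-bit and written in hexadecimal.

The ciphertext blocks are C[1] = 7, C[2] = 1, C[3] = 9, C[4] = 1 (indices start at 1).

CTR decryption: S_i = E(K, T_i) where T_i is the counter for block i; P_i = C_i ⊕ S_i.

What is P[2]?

P[2]: T = 9, S = E(K, T) = 4; 1 ⊕ 4 = 5.

P[2] = 5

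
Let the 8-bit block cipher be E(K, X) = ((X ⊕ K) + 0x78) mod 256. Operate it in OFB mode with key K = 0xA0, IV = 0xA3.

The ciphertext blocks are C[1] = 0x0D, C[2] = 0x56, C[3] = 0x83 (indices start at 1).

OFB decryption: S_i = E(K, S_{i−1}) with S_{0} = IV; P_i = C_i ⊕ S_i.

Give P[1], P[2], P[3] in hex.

P[1] = 0x76, P[2] = 0x05, P[3] = 0xE8

P[1]: S = E(K, 0xA3) = 0x7B; 0x0D ⊕ 0x7B = 0x76.
P[2]: S = E(K, 0x7B) = 0x53; 0x56 ⊕ 0x53 = 0x05.
P[3]: S = E(K, 0x53) = 0x6B; 0x83 ⊕ 0x6B = 0xE8.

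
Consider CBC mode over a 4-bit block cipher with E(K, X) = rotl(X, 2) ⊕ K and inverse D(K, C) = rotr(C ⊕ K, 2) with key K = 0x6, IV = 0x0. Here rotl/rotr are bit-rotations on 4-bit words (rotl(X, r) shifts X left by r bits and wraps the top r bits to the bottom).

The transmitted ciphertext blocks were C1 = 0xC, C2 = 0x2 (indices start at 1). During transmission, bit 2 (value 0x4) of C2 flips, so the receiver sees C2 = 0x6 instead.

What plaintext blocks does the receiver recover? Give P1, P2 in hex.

CBC decryption: P_i = D(K, C_i) ⊕ C_{i−1}, with C_{0} = IV.
Only C2 changed, to 0x6. In CBC, a change in C_i garbles P_i and flips the same bit in P_{i+1}. Decrypting the received ciphertext:
P1: D(K, 0xC) = 0xA; 0xA ⊕ 0x0 = 0xA.
P2: D(K, 0x6) = 0x0; 0x0 ⊕ 0xC = 0xC.
Blocks that differ from the original plaintext: P2.

P1 = 0xA, P2 = 0xC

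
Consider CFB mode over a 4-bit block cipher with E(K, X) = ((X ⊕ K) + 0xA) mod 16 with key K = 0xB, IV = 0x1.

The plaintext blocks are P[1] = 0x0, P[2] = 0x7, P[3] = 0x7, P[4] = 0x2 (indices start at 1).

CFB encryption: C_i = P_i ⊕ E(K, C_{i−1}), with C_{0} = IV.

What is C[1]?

C[1] = 0x4

C[1]: E(K, 0x1) = 0x4; 0x0 ⊕ 0x4 = 0x4.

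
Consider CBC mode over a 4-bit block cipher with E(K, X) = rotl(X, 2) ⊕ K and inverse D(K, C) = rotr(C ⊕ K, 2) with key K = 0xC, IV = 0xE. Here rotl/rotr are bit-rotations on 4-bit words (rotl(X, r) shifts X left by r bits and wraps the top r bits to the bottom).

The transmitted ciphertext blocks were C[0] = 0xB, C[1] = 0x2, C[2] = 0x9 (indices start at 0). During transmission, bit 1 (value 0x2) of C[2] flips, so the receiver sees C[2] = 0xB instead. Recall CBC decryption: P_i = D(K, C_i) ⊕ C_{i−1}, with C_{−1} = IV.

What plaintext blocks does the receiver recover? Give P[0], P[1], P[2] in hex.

Only C[2] changed, to 0xB. In CBC, a change in C_i garbles P_i and flips the same bit in P_{i+1}. Decrypting the received ciphertext:
P[0]: D(K, 0xB) = 0xD; 0xD ⊕ 0xE = 0x3.
P[1]: D(K, 0x2) = 0xB; 0xB ⊕ 0xB = 0x0.
P[2]: D(K, 0xB) = 0xD; 0xD ⊕ 0x2 = 0xF.
Blocks that differ from the original plaintext: P[2].

P[0] = 0x3, P[1] = 0x0, P[2] = 0xF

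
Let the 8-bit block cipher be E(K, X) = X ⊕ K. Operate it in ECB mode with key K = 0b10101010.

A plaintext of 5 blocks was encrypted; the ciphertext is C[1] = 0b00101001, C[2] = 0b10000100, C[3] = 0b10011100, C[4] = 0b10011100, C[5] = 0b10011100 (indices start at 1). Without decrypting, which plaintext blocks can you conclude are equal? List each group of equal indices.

ECB encrypts each block independently with the same key, so equal ciphertext blocks imply equal plaintext blocks.
C[3] = C[4] = C[5] = 0b10011100, so P[3] = P[4] = P[5].

P[3] = P[4] = P[5]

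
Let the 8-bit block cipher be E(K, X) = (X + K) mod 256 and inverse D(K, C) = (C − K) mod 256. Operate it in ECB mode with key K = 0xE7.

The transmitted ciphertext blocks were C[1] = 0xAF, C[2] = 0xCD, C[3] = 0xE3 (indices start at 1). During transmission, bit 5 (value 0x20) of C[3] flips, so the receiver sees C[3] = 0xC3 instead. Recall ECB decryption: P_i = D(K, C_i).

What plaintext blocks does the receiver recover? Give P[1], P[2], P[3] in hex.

P[1] = 0xC8, P[2] = 0xE6, P[3] = 0xDC

Only C[3] changed, to 0xC3. In ECB, a change in C_i affects only P_i. Decrypting the received ciphertext:
P[1]: D(K, 0xAF) = 0xC8.
P[2]: D(K, 0xCD) = 0xE6.
P[3]: D(K, 0xC3) = 0xDC.
Blocks that differ from the original plaintext: P[3].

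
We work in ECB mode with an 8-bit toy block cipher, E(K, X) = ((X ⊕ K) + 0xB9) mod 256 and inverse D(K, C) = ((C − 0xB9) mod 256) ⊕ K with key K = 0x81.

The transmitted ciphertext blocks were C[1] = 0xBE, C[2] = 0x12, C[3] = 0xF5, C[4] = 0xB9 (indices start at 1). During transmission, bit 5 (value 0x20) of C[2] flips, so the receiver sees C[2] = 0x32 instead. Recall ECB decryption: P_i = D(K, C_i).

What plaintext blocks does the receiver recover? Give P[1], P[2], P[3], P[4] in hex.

P[1] = 0x84, P[2] = 0xF8, P[3] = 0xBD, P[4] = 0x81

Only C[2] changed, to 0x32. In ECB, a change in C_i affects only P_i. Decrypting the received ciphertext:
P[1]: D(K, 0xBE) = 0x84.
P[2]: D(K, 0x32) = 0xF8.
P[3]: D(K, 0xF5) = 0xBD.
P[4]: D(K, 0xB9) = 0x81.
Blocks that differ from the original plaintext: P[2].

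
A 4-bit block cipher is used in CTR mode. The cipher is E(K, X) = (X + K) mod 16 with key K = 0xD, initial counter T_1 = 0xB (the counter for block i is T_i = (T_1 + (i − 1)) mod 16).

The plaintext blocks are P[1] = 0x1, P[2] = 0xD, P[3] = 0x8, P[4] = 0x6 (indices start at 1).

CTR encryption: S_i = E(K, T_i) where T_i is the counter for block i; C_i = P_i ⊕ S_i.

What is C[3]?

C[3] = 0x2

C[1]: T = 0xB, S = E(K, T) = 0x8; 0x1 ⊕ 0x8 = 0x9.
C[2]: T = 0xC, S = E(K, T) = 0x9; 0xD ⊕ 0x9 = 0x4.
C[3]: T = 0xD, S = E(K, T) = 0xA; 0x8 ⊕ 0xA = 0x2.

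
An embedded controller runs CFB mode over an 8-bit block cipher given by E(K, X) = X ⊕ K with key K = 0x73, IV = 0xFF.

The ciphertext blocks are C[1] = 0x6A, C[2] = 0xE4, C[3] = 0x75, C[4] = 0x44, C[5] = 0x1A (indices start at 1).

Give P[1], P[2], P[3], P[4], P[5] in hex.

P[1] = 0xE6, P[2] = 0xFD, P[3] = 0xE2, P[4] = 0x42, P[5] = 0x2D

CFB decryption: P_i = C_i ⊕ E(K, C_{i−1}), with C_{0} = IV.
P[1]: E(K, 0xFF) = 0x8C; 0x6A ⊕ 0x8C = 0xE6.
P[2]: E(K, 0x6A) = 0x19; 0xE4 ⊕ 0x19 = 0xFD.
P[3]: E(K, 0xE4) = 0x97; 0x75 ⊕ 0x97 = 0xE2.
P[4]: E(K, 0x75) = 0x06; 0x44 ⊕ 0x06 = 0x42.
P[5]: E(K, 0x44) = 0x37; 0x1A ⊕ 0x37 = 0x2D.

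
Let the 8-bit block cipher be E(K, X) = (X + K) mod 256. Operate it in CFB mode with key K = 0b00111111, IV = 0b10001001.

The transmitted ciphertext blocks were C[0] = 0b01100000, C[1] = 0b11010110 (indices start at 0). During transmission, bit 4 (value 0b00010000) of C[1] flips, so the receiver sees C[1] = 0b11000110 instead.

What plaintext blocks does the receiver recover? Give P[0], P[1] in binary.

P[0] = 0b10101000, P[1] = 0b01011001

CFB decryption: P_i = C_i ⊕ E(K, C_{i−1}), with C_{−1} = IV.
Only C[1] changed, to 0b11000110. In CFB, a change in C_i flips the same bit in P_i and garbles P_{i+1}. Decrypting the received ciphertext:
P[0]: E(K, 0b10001001) = 0b11001000; 0b01100000 ⊕ 0b11001000 = 0b10101000.
P[1]: E(K, 0b01100000) = 0b10011111; 0b11000110 ⊕ 0b10011111 = 0b01011001.
Blocks that differ from the original plaintext: P[1].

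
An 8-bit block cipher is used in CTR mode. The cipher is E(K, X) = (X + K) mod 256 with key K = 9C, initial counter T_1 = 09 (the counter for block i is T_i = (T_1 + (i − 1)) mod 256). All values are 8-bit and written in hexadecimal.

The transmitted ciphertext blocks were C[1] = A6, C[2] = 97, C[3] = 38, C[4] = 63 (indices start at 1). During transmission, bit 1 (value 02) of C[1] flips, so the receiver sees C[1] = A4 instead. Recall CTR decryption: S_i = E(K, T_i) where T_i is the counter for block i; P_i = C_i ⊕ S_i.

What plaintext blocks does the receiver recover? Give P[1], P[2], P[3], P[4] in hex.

P[1] = 01, P[2] = 31, P[3] = 9F, P[4] = CB

Only C[1] changed, to A4. In CTR, a change in C_i flips the same bit in P_i only; the keystream is unaffected. Decrypting the received ciphertext:
P[1]: T = 09, S = E(K, T) = A5; A4 ⊕ A5 = 01.
P[2]: T = 0A, S = E(K, T) = A6; 97 ⊕ A6 = 31.
P[3]: T = 0B, S = E(K, T) = A7; 38 ⊕ A7 = 9F.
P[4]: T = 0C, S = E(K, T) = A8; 63 ⊕ A8 = CB.
Blocks that differ from the original plaintext: P[1].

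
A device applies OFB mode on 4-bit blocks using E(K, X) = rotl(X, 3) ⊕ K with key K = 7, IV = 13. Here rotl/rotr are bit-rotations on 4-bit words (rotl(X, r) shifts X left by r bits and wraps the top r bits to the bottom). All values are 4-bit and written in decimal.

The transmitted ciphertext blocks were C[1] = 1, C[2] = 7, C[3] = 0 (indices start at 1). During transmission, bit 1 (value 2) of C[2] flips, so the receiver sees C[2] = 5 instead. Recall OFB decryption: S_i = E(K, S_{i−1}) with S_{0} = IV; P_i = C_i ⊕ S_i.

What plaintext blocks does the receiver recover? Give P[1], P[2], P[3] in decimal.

P[1] = 8, P[2] = 14, P[3] = 10

Only C[2] changed, to 5. In OFB, a change in C_i flips the same bit in P_i only; the keystream is unaffected. Decrypting the received ciphertext:
P[1]: S = E(K, 13) = 9; 1 ⊕ 9 = 8.
P[2]: S = E(K, 9) = 11; 5 ⊕ 11 = 14.
P[3]: S = E(K, 11) = 10; 0 ⊕ 10 = 10.
Blocks that differ from the original plaintext: P[2].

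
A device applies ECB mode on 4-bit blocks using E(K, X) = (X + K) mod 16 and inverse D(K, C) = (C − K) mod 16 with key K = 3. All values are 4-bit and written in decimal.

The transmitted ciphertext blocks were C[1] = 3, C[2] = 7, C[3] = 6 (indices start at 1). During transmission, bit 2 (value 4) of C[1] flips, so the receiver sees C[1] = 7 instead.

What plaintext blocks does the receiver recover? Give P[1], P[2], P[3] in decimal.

P[1] = 4, P[2] = 4, P[3] = 3

ECB decryption: P_i = D(K, C_i).
Only C[1] changed, to 7. In ECB, a change in C_i affects only P_i. Decrypting the received ciphertext:
P[1]: D(K, 7) = 4.
P[2]: D(K, 7) = 4.
P[3]: D(K, 6) = 3.
Blocks that differ from the original plaintext: P[1].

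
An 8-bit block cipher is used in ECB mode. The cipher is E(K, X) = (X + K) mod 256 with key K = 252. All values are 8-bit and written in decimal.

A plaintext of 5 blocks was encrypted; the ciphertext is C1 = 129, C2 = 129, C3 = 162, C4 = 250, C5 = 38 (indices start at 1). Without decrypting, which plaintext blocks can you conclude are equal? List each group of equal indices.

P1 = P2

ECB encrypts each block independently with the same key, so equal ciphertext blocks imply equal plaintext blocks.
C1 = C2 = 129, so P1 = P2.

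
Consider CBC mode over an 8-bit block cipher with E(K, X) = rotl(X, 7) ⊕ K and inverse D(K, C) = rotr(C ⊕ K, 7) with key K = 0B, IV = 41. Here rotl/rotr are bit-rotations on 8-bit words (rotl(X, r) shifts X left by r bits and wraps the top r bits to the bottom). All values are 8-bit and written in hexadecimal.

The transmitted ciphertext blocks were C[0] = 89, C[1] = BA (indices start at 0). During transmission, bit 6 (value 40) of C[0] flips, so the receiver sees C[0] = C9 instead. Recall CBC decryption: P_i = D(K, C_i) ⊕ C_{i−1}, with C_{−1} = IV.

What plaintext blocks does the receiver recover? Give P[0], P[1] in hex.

P[0] = C4, P[1] = AA

Only C[0] changed, to C9. In CBC, a change in C_i garbles P_i and flips the same bit in P_{i+1}. Decrypting the received ciphertext:
P[0]: D(K, C9) = 85; 85 ⊕ 41 = C4.
P[1]: D(K, BA) = 63; 63 ⊕ C9 = AA.
Blocks that differ from the original plaintext: P[0], P[1].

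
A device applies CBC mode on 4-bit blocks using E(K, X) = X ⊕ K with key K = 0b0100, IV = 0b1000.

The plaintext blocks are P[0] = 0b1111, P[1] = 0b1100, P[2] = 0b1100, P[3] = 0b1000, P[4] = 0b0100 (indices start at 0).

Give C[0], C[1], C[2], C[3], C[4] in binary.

CBC encryption: C_i = E(K, P_i ⊕ C_{i−1}), with C_{−1} = IV.
C[0]: P[0] ⊕ 0b1000 = 0b0111; E(K, 0b0111) = 0b0011.
C[1]: P[1] ⊕ 0b0011 = 0b1111; E(K, 0b1111) = 0b1011.
C[2]: P[2] ⊕ 0b1011 = 0b0111; E(K, 0b0111) = 0b0011.
C[3]: P[3] ⊕ 0b0011 = 0b1011; E(K, 0b1011) = 0b1111.
C[4]: P[4] ⊕ 0b1111 = 0b1011; E(K, 0b1011) = 0b1111.

C[0] = 0b0011, C[1] = 0b1011, C[2] = 0b0011, C[3] = 0b1111, C[4] = 0b1111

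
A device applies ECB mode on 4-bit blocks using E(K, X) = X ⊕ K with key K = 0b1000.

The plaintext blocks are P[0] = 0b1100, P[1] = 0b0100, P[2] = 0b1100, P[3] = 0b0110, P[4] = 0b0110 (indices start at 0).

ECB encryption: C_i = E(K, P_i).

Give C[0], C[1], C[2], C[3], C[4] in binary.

C[0] = 0b0100, C[1] = 0b1100, C[2] = 0b0100, C[3] = 0b1110, C[4] = 0b1110

C[0]: E(K, 0b1100) = 0b0100.
C[1]: E(K, 0b0100) = 0b1100.
C[2]: E(K, 0b1100) = 0b0100.
C[3]: E(K, 0b0110) = 0b1110.
C[4]: E(K, 0b0110) = 0b1110.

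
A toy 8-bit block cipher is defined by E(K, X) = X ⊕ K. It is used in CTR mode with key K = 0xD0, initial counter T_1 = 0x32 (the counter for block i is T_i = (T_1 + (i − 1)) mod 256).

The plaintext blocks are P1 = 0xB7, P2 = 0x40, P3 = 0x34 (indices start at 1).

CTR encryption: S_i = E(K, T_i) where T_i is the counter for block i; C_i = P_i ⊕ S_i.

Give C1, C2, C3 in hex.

C1 = 0x55, C2 = 0xA3, C3 = 0xD0

C1: T = 0x32, S = E(K, T) = 0xE2; 0xB7 ⊕ 0xE2 = 0x55.
C2: T = 0x33, S = E(K, T) = 0xE3; 0x40 ⊕ 0xE3 = 0xA3.
C3: T = 0x34, S = E(K, T) = 0xE4; 0x34 ⊕ 0xE4 = 0xD0.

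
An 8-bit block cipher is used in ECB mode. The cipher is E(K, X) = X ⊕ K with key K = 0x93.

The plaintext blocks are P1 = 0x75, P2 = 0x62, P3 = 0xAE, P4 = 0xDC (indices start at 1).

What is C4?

C4 = 0x4F

ECB encryption: C_i = E(K, P_i).
C4: E(K, 0xDC) = 0x4F.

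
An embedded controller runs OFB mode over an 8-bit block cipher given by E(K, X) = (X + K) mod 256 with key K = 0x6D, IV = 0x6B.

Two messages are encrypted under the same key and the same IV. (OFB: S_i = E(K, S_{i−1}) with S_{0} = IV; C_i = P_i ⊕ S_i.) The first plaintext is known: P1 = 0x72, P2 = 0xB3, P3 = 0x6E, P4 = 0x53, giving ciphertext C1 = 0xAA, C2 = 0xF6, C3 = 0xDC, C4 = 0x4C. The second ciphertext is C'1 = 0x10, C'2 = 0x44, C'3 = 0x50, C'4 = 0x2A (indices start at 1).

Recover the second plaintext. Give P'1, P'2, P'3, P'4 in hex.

P'1 = 0xC8, P'2 = 0x01, P'3 = 0xE2, P'4 = 0x35

In OFB with a reused IV, both messages share the same keystream S_i, so C_i ⊕ C'_i = P_i ⊕ P'_i and thus P'_i = P_i ⊕ C_i ⊕ C'_i.
P'1: 0x72 ⊕ 0xAA ⊕ 0x10 = 0xC8.
P'2: 0xB3 ⊕ 0xF6 ⊕ 0x44 = 0x01.
P'3: 0x6E ⊕ 0xDC ⊕ 0x50 = 0xE2.
P'4: 0x53 ⊕ 0x4C ⊕ 0x2A = 0x35.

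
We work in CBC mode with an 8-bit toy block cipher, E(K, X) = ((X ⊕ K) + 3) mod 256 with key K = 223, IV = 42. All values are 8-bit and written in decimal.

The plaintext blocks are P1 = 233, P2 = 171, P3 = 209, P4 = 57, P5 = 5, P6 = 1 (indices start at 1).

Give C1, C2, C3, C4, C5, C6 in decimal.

C1 = 31, C2 = 110, C3 = 99, C4 = 136, C5 = 85, C6 = 142

CBC encryption: C_i = E(K, P_i ⊕ C_{i−1}), with C_{0} = IV.
C1: P1 ⊕ 42 = 195; E(K, 195) = 31.
C2: P2 ⊕ 31 = 180; E(K, 180) = 110.
C3: P3 ⊕ 110 = 191; E(K, 191) = 99.
C4: P4 ⊕ 99 = 90; E(K, 90) = 136.
C5: P5 ⊕ 136 = 141; E(K, 141) = 85.
C6: P6 ⊕ 85 = 84; E(K, 84) = 142.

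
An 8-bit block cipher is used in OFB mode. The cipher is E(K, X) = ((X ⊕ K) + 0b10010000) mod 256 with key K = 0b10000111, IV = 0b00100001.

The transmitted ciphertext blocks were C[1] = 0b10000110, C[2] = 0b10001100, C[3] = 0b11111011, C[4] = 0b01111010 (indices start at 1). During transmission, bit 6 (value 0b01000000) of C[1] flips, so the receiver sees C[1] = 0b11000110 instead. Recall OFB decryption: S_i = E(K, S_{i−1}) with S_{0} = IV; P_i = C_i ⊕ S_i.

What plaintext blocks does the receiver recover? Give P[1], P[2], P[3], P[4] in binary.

P[1] = 0b11110000, P[2] = 0b11001101, P[3] = 0b10101101, P[4] = 0b00011011

Only C[1] changed, to 0b11000110. In OFB, a change in C_i flips the same bit in P_i only; the keystream is unaffected. Decrypting the received ciphertext:
P[1]: S = E(K, 0b00100001) = 0b00110110; 0b11000110 ⊕ 0b00110110 = 0b11110000.
P[2]: S = E(K, 0b00110110) = 0b01000001; 0b10001100 ⊕ 0b01000001 = 0b11001101.
P[3]: S = E(K, 0b01000001) = 0b01010110; 0b11111011 ⊕ 0b01010110 = 0b10101101.
P[4]: S = E(K, 0b01010110) = 0b01100001; 0b01111010 ⊕ 0b01100001 = 0b00011011.
Blocks that differ from the original plaintext: P[1].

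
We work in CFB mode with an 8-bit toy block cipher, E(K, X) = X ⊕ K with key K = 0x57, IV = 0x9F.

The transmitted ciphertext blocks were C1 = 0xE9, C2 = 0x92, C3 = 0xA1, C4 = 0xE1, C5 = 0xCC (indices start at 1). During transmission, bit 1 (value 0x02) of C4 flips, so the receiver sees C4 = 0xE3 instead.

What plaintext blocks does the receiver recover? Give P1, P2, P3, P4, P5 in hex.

CFB decryption: P_i = C_i ⊕ E(K, C_{i−1}), with C_{0} = IV.
Only C4 changed, to 0xE3. In CFB, a change in C_i flips the same bit in P_i and garbles P_{i+1}. Decrypting the received ciphertext:
P1: E(K, 0x9F) = 0xC8; 0xE9 ⊕ 0xC8 = 0x21.
P2: E(K, 0xE9) = 0xBE; 0x92 ⊕ 0xBE = 0x2C.
P3: E(K, 0x92) = 0xC5; 0xA1 ⊕ 0xC5 = 0x64.
P4: E(K, 0xA1) = 0xF6; 0xE3 ⊕ 0xF6 = 0x15.
P5: E(K, 0xE3) = 0xB4; 0xCC ⊕ 0xB4 = 0x78.
Blocks that differ from the original plaintext: P4, P5.

P1 = 0x21, P2 = 0x2C, P3 = 0x64, P4 = 0x15, P5 = 0x78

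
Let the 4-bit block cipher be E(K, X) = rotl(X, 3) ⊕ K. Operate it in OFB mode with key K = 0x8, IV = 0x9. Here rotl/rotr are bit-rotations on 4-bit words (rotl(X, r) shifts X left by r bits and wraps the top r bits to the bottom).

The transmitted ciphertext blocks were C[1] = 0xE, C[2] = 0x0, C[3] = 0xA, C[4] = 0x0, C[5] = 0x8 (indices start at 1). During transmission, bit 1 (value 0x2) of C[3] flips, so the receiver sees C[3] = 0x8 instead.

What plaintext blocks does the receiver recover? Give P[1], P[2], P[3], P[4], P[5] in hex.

OFB decryption: S_i = E(K, S_{i−1}) with S_{0} = IV; P_i = C_i ⊕ S_i.
Only C[3] changed, to 0x8. In OFB, a change in C_i flips the same bit in P_i only; the keystream is unaffected. Decrypting the received ciphertext:
P[1]: S = E(K, 0x9) = 0x4; 0xE ⊕ 0x4 = 0xA.
P[2]: S = E(K, 0x4) = 0xA; 0x0 ⊕ 0xA = 0xA.
P[3]: S = E(K, 0xA) = 0xD; 0x8 ⊕ 0xD = 0x5.
P[4]: S = E(K, 0xD) = 0x6; 0x0 ⊕ 0x6 = 0x6.
P[5]: S = E(K, 0x6) = 0xB; 0x8 ⊕ 0xB = 0x3.
Blocks that differ from the original plaintext: P[3].

P[1] = 0xA, P[2] = 0xA, P[3] = 0x5, P[4] = 0x6, P[5] = 0x3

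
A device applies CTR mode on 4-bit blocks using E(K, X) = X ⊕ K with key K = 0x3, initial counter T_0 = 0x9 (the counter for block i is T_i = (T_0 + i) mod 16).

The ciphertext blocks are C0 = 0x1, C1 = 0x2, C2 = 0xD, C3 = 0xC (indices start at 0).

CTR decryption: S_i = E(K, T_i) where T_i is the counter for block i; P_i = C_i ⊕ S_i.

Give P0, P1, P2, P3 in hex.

P0: T = 0x9, S = E(K, T) = 0xA; 0x1 ⊕ 0xA = 0xB.
P1: T = 0xA, S = E(K, T) = 0x9; 0x2 ⊕ 0x9 = 0xB.
P2: T = 0xB, S = E(K, T) = 0x8; 0xD ⊕ 0x8 = 0x5.
P3: T = 0xC, S = E(K, T) = 0xF; 0xC ⊕ 0xF = 0x3.

P0 = 0xB, P1 = 0xB, P2 = 0x5, P3 = 0x3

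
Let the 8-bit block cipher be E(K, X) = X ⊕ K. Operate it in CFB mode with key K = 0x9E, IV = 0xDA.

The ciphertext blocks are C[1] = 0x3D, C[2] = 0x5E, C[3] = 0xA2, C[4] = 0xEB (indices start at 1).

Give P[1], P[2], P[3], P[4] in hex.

P[1] = 0x79, P[2] = 0xFD, P[3] = 0x62, P[4] = 0xD7

CFB decryption: P_i = C_i ⊕ E(K, C_{i−1}), with C_{0} = IV.
P[1]: E(K, 0xDA) = 0x44; 0x3D ⊕ 0x44 = 0x79.
P[2]: E(K, 0x3D) = 0xA3; 0x5E ⊕ 0xA3 = 0xFD.
P[3]: E(K, 0x5E) = 0xC0; 0xA2 ⊕ 0xC0 = 0x62.
P[4]: E(K, 0xA2) = 0x3C; 0xEB ⊕ 0x3C = 0xD7.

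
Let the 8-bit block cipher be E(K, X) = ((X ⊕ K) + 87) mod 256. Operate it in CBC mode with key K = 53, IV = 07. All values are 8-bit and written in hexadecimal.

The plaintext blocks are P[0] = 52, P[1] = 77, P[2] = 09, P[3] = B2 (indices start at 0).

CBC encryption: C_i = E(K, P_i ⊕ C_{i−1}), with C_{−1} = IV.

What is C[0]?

C[0]: P[0] ⊕ 07 = 55; E(K, 55) = 8D.

C[0] = 8D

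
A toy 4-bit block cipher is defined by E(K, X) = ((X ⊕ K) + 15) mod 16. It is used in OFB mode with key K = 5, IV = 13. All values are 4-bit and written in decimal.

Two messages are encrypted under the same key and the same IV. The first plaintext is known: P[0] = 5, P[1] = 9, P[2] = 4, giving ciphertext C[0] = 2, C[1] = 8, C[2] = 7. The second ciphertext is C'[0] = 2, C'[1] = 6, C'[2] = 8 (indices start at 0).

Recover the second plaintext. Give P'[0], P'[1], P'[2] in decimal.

P'[0] = 5, P'[1] = 7, P'[2] = 11

In OFB with a reused IV, both messages share the same keystream S_i, so C_i ⊕ C'_i = P_i ⊕ P'_i and thus P'_i = P_i ⊕ C_i ⊕ C'_i.
P'[0]: 5 ⊕ 2 ⊕ 2 = 5.
P'[1]: 9 ⊕ 8 ⊕ 6 = 7.
P'[2]: 4 ⊕ 7 ⊕ 8 = 11.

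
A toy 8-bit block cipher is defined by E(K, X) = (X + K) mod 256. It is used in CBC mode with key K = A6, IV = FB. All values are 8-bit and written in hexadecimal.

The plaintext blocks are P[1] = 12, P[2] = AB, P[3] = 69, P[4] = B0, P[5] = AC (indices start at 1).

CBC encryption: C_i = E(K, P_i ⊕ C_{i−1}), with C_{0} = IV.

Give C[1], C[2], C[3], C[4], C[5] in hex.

C[1] = 8F, C[2] = CA, C[3] = 49, C[4] = 9F, C[5] = D9

C[1]: P[1] ⊕ FB = E9; E(K, E9) = 8F.
C[2]: P[2] ⊕ 8F = 24; E(K, 24) = CA.
C[3]: P[3] ⊕ CA = A3; E(K, A3) = 49.
C[4]: P[4] ⊕ 49 = F9; E(K, F9) = 9F.
C[5]: P[5] ⊕ 9F = 33; E(K, 33) = D9.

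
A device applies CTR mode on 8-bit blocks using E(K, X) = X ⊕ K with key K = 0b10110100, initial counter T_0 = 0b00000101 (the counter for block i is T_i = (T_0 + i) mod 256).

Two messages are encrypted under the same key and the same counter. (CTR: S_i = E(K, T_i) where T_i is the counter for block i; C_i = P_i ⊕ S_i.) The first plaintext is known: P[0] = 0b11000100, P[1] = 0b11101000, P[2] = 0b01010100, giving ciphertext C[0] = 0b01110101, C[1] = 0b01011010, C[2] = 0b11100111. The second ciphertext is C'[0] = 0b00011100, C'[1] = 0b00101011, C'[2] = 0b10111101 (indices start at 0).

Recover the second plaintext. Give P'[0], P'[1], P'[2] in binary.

In CTR with a reused counter, both messages share the same keystream S_i, so C_i ⊕ C'_i = P_i ⊕ P'_i and thus P'_i = P_i ⊕ C_i ⊕ C'_i.
P'[0]: 0b11000100 ⊕ 0b01110101 ⊕ 0b00011100 = 0b10101101.
P'[1]: 0b11101000 ⊕ 0b01011010 ⊕ 0b00101011 = 0b10011001.
P'[2]: 0b01010100 ⊕ 0b11100111 ⊕ 0b10111101 = 0b00001110.

P'[0] = 0b10101101, P'[1] = 0b10011001, P'[2] = 0b00001110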